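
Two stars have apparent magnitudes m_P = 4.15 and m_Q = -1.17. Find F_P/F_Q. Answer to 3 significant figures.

F_P/F_Q ≈ 7.45×10^-3

Magnitude difference = 5.32
Flux ratio = 10^(−0.4 Δm) = 10^(−0.4 × 5.32) = 10^-2.128 = 7.447×10^-3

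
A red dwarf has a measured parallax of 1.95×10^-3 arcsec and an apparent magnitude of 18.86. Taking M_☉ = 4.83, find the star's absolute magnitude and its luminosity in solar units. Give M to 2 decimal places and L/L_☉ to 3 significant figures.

d = 1/p = 1/1.95×10^-3″ = 512.8 pc
M = m − 5 log₁₀ d + 5 = 18.86 − 5·2.7100 + 5 = 10.310
M − M_☉ = 10.310 − 4.83 = 5.480
L/L_☉ = 10^(−0.4 × 5.480) = 6.426×10^-3

M ≈ 10.31; L/L_☉ ≈ 6.43×10^-3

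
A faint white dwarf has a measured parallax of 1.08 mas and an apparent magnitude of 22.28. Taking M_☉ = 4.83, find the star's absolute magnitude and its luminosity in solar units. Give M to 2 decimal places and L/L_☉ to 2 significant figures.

d = 1/p = 1000/1.08 mas = 925.9 pc
M = m − 5 log₁₀ d + 5 = 22.28 − 5·2.9666 + 5 = 12.447
M − M_☉ = 12.447 − 4.83 = 7.617
L/L_☉ = 10^(−0.4 × 7.617) = 8.977×10^-4

M ≈ 12.45; L/L_☉ ≈ 9.0×10^-4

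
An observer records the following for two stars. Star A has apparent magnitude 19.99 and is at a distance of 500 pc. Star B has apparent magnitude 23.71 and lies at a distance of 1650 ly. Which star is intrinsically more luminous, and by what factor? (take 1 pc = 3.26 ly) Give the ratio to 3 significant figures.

Star A is more luminous, by a factor of 30.0.

Star A: M = m − 5 log₁₀ d + 5 = 19.99 − 5·2.6990 + 5 = 11.495
Star B: d = 1650 ly / 3.26 = 506.1 pc
Star B: M = m − 5 log₁₀ d + 5 = 23.71 − 5·2.7043 + 5 = 15.189
ΔM = M_A − M_B = 11.495 − (15.189) = -3.694; smaller M is more luminous → Star A.
L ratio = 10^(0.4 |ΔM|) = 10^1.477 = 30.02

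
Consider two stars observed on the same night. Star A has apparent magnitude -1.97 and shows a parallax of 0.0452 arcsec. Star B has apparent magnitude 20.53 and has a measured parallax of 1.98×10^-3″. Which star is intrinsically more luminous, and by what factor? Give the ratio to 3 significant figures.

Star A is more luminous, by a factor of 1.92×10^6.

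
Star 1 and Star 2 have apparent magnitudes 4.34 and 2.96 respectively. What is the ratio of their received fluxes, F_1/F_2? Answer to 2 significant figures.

F_1/F_2 ≈ 0.28

Magnitude difference = 1.38
Flux ratio = 10^(−0.4 Δm) = 10^(−0.4 × 1.38) = 10^-0.552 = 0.2805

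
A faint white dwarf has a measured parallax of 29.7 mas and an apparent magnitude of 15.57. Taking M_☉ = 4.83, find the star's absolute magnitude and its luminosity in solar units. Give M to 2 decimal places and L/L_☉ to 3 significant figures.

M ≈ 12.93; L/L_☉ ≈ 5.73×10^-4

d = 1/p = 1000/29.7 mas = 33.67 pc
M = m − 5 log₁₀ d + 5 = 15.57 − 5·1.5272 + 5 = 12.934
M − M_☉ = 12.934 − 4.83 = 8.104
L/L_☉ = 10^(−0.4 × 8.104) = 5.734×10^-4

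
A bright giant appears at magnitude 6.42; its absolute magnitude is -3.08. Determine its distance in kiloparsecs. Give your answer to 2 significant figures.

d ≈ 0.79 kpc

μ = m − M = 9.500
m − M = 5 log₁₀ d − 5
log₁₀ d = (m − M)/5 + 1 = 2.9000
d = 10^2.9000 = 794.3 pc
= 0.7943 kpc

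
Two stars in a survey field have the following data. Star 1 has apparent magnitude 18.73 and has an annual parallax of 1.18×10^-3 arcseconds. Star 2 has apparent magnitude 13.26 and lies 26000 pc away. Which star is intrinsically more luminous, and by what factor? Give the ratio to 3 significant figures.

Star 1: d = 1/p = 1/1.18×10^-3″ = 847.5 pc
Star 1: M = m − 5 log₁₀ d + 5 = 18.73 − 5·2.9281 + 5 = 9.089
Star 2: M = m − 5 log₁₀ d + 5 = 13.26 − 5·4.4150 + 5 = -3.815
ΔM = M_1 − M_2 = 9.089 − (-3.815) = 12.904; smaller M is more luminous → Star 2.
L ratio = 10^(0.4 |ΔM|) = 10^5.162 = 145100

Star 2 is more luminous, by a factor of 145000.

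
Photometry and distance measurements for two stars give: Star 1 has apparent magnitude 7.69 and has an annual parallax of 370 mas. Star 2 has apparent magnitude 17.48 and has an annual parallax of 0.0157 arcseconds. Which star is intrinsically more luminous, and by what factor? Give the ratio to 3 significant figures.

Star 1 is more luminous, by a factor of 14.8.

Star 1: p = 370 mas = 0.370″ → d = 1/p = 2.703 pc
Star 1: M = m − 5 log₁₀ d + 5 = 7.69 − 5·0.4318 + 5 = 10.531
Star 2: d = 1/p = 1/0.0157″ = 63.69 pc
Star 2: M = m − 5 log₁₀ d + 5 = 17.48 − 5·1.8041 + 5 = 13.459
ΔM = M_1 − M_2 = 10.531 − (13.459) = -2.928; smaller M is more luminous → Star 1.
L ratio = 10^(0.4 |ΔM|) = 10^1.171 = 14.84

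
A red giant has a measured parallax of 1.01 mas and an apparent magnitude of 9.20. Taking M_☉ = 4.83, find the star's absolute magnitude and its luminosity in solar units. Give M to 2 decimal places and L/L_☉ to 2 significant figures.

M ≈ -0.78; L/L_☉ ≈ 180

d = 1/p = 1000/1.01 mas = 990.1 pc
M = m − 5 log₁₀ d + 5 = 9.20 − 5·2.9957 + 5 = -0.778
M − M_☉ = -0.778 − 4.83 = -5.608
L/L_☉ = 10^(−0.4 × -5.608) = 175.1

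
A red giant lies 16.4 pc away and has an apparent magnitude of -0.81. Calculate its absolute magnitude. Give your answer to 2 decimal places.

M ≈ -1.88

5 log₁₀(d/10 pc) = 5 log₁₀(16.40) − 5 = 1.074
M = m − 5 log₁₀(d/10) = -0.81 − 1.074 = -1.884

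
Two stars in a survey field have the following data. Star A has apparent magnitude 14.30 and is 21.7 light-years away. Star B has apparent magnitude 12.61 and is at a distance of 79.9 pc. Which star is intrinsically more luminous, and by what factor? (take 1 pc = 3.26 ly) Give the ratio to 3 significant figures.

Star B is more luminous, by a factor of 683.

Star A: d = 21.7 ly / 3.26 = 6.656 pc
Star A: M = m − 5 log₁₀ d + 5 = 14.30 − 5·0.8232 + 5 = 15.184
Star B: M = m − 5 log₁₀ d + 5 = 12.61 − 5·1.9025 + 5 = 8.097
ΔM = M_A − M_B = 15.184 − (8.097) = 7.087; smaller M is more luminous → Star B.
L ratio = 10^(0.4 |ΔM|) = 10^2.835 = 683.3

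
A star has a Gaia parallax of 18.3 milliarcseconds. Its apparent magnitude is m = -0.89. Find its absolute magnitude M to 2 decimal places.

M ≈ -4.58

p = 18.3 mas = 0.0183″ → d = 1/p = 54.64 pc
5 log₁₀(d/10 pc) = 5 log₁₀(54.64) − 5 = 3.688
M = m − 5 log₁₀(d/10) = -0.89 − 3.688 = -4.578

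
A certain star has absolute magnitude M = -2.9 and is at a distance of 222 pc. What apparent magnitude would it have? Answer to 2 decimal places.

m = M + 5 log₁₀ d − 5 = -2.9 + 5·2.3464 − 5 = 3.832

m ≈ 3.83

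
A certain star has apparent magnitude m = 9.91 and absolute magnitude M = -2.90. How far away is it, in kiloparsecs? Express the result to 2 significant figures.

d ≈ 3.6 kpc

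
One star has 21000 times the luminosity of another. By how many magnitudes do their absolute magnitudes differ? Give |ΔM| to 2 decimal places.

|ΔM| ≈ 10.81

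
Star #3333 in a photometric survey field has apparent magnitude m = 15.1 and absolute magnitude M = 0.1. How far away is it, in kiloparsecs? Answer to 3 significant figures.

d ≈ 10.0 kpc

μ = m − M = 15.000
m − M = 5 log₁₀ d − 5
log₁₀ d = (m − M)/5 + 1 = 4.0000
d = 10^4.0000 = 10000 pc
= 10.00 kpc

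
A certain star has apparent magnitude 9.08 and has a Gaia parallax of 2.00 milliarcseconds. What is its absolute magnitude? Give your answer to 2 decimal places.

M ≈ 0.59

p = 2.00 mas = 2.00×10^-3″ → d = 1/p = 500.0 pc
5 log₁₀(d/10 pc) = 5 log₁₀(500.0) − 5 = 8.495
M = m − 5 log₁₀(d/10) = 9.08 − 8.495 = 0.585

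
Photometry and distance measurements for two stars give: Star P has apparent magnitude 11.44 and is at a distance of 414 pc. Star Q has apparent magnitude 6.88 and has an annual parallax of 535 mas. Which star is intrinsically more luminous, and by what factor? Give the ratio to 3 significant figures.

Star P: M = m − 5 log₁₀ d + 5 = 11.44 − 5·2.6170 + 5 = 3.355
Star Q: p = 535 mas = 0.535″ → d = 1/p = 1.869 pc
Star Q: M = m − 5 log₁₀ d + 5 = 6.88 − 5·0.2716 + 5 = 10.522
ΔM = M_P − M_Q = 3.355 − (10.522) = -7.167; smaller M is more luminous → Star P.
L ratio = 10^(0.4 |ΔM|) = 10^2.867 = 735.7

Star P is more luminous, by a factor of 736.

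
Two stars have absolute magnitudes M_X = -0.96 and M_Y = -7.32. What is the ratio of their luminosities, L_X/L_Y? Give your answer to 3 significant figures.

L_X/L_Y ≈ 2.86×10^-3

ΔM = M_X − M_Y = 6.36
L_X/L_Y = 10^(−0.4 ΔM) = 10^-2.544 = 2.858×10^-3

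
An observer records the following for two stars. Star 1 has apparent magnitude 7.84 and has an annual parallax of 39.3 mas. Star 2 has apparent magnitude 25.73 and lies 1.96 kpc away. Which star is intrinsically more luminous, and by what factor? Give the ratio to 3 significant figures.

Star 1: p = 39.3 mas = 0.0393″ → d = 1/p = 25.45 pc
Star 1: M = m − 5 log₁₀ d + 5 = 7.84 − 5·1.4056 + 5 = 5.812
Star 2: d = 1.96 kpc = 1960 pc
Star 2: M = m − 5 log₁₀ d + 5 = 25.73 − 5·3.2923 + 5 = 14.269
ΔM = M_1 − M_2 = 5.812 − (14.269) = -8.457; smaller M is more luminous → Star 1.
L ratio = 10^(0.4 |ΔM|) = 10^3.383 = 2414

Star 1 is more luminous, by a factor of 2410.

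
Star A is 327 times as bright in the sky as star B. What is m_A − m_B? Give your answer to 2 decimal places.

m_A − m_B ≈ -6.29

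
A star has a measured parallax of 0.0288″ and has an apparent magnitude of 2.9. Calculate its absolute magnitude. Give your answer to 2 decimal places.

M ≈ 0.20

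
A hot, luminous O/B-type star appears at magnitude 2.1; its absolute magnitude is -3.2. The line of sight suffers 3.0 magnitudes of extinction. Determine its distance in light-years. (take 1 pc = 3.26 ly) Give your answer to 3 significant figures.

d ≈ 94.0 ly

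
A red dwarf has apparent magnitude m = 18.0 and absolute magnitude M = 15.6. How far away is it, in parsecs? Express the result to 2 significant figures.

d ≈ 30 pc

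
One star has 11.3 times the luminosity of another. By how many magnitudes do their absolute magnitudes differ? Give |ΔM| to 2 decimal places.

|ΔM| ≈ 2.63

Pogson: ΔM = −2.5 log₁₀(ratio) = −2.5 log₁₀(11.3) = −2.5 × 1.0531 = -2.633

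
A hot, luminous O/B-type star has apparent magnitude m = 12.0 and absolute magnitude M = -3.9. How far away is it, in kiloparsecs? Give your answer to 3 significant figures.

d ≈ 15.1 kpc

Distance modulus: m − M = 12.0 − (-3.9) = 15.900
m − M = 5 log₁₀ d − 5
log₁₀ d = (m − M)/5 + 1 = 4.1800
d = 10^4.1800 = 15140 pc
= 15.14 kpc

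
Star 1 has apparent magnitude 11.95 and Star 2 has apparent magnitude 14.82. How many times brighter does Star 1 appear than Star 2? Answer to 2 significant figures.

Δm = 11.95 − (14.82) = -2.87
Flux ratio = 10^(−0.4 Δm) = 10^(−0.4 × -2.87) = 10^1.148 = 14.06

14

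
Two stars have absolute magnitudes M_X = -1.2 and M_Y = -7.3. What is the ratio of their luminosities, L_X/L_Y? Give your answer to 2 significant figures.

L_X/L_Y ≈ 3.6×10^-3

ΔM = M_X − M_Y = 6.1
L_X/L_Y = 10^(−0.4 ΔM) = 10^-2.440 = 3.631×10^-3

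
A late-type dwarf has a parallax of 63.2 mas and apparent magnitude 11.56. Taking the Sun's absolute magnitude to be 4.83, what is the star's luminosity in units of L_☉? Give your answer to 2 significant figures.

L/L_☉ ≈ 5.1×10^-3

d = 1/p = 1000/63.2 mas = 15.82 pc
M = m − 5 log₁₀ d + 5 = 11.56 − 5·1.1993 + 5 = 10.564
M − M_☉ = 10.564 − 4.83 = 5.734
L/L_☉ = 10^(−0.4 × 5.734) = 5.088×10^-3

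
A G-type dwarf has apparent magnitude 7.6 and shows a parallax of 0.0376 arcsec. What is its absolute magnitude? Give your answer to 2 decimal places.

M ≈ 5.48

d = 1/p = 1/0.0376″ = 26.60 pc
5 log₁₀(d/10 pc) = 5 log₁₀(26.60) − 5 = 2.124
M = m − 5 log₁₀(d/10) = 7.6 − 2.124 = 5.476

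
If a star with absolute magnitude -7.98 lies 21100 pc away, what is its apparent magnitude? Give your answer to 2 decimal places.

m ≈ 8.64

m = M + 5 log₁₀ d − 5 = -7.98 + 5·4.3243 − 5 = 8.641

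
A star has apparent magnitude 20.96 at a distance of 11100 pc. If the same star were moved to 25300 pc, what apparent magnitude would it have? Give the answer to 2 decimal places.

m ≈ 22.75

Flux ∝ 1/d², so Δm = 5 log₁₀(d₂/d₁) = 5 log₁₀(25300/11100) = 1.789
m₂ = m₁ + Δm = 20.96 + (1.789) = 22.749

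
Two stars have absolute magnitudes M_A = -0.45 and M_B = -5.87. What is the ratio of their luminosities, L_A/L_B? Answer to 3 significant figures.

ΔM = M_A − M_B = 5.42
L_A/L_B = 10^(−0.4 ΔM) = 10^-2.168 = 6.792×10^-3

L_A/L_B ≈ 6.79×10^-3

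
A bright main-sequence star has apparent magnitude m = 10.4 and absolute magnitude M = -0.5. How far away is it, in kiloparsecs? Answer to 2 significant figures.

Distance modulus: m − M = 10.4 − (-0.5) = 10.900
m − M = 5 log₁₀ d − 5
log₁₀ d = (m − M)/5 + 1 = 3.1800
d = 10^3.1800 = 1514 pc
= 1.514 kpc

d ≈ 1.5 kpc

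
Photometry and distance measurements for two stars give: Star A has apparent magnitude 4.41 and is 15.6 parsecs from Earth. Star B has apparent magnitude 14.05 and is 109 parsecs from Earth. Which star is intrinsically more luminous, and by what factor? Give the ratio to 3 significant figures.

Star A: M = m − 5 log₁₀ d + 5 = 4.41 − 5·1.1931 + 5 = 3.444
Star B: M = m − 5 log₁₀ d + 5 = 14.05 − 5·2.0374 + 5 = 8.863
ΔM = M_A − M_B = 3.444 − (8.863) = -5.418; smaller M is more luminous → Star A.
L ratio = 10^(0.4 |ΔM|) = 10^2.167 = 147.0

Star A is more luminous, by a factor of 147.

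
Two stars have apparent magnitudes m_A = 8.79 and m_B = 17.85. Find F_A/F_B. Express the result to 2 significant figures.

F_A/F_B ≈ 4200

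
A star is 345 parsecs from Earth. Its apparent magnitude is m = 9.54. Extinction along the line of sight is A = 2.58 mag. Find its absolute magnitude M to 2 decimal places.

M ≈ -0.73

5 log₁₀(d/10 pc) = 5 log₁₀(345.0) − 5 = 7.689
M = m − 5 log₁₀(d/10) − A = 9.54 − 7.689 − 2.58 = -0.729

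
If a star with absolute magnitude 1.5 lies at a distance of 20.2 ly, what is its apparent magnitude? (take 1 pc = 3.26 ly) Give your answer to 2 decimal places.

m ≈ 0.46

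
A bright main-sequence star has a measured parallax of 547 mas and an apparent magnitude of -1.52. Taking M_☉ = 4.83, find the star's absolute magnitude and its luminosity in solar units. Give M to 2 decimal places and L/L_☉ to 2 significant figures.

M ≈ 2.17; L/L_☉ ≈ 12

d = 1/p = 1000/547 mas = 1.828 pc
M = m − 5 log₁₀ d + 5 = -1.52 − 5·0.2620 + 5 = 2.170
M − M_☉ = 2.170 − 4.83 = -2.660
L/L_☉ = 10^(−0.4 × -2.660) = 11.59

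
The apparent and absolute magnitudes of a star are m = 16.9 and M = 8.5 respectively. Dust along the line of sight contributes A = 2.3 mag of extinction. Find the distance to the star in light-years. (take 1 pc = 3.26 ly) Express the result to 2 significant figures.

m − M = 5 log₁₀(d/10 pc) + A  ⇒  16.9 − (8.5) − 2.3 = 5 log₁₀(d/10)
6.100 = 5 log₁₀(d/10)
log₁₀ d = (m − M − A)/5 + 1 = 2.2200
d = 10^2.2200 = 166.0 pc
= 541.0 ly

d ≈ 540 ly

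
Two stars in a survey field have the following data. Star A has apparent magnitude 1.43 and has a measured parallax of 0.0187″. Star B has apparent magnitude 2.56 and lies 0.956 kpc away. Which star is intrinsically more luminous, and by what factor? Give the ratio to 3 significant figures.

Star B is more luminous, by a factor of 113.

Star A: d = 1/p = 1/0.0187″ = 53.48 pc
Star A: M = m − 5 log₁₀ d + 5 = 1.43 − 5·1.7282 + 5 = -2.211
Star B: d = 0.956 kpc = 956.0 pc
Star B: M = m − 5 log₁₀ d + 5 = 2.56 − 5·2.9805 + 5 = -7.342
ΔM = M_A − M_B = -2.211 − (-7.342) = 5.131; smaller M is more luminous → Star B.
L ratio = 10^(0.4 |ΔM|) = 10^2.053 = 112.9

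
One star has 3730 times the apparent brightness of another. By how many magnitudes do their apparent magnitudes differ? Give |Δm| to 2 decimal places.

Pogson: Δm = −2.5 log₁₀(ratio) = −2.5 log₁₀(3730) = −2.5 × 3.5717 = -8.929

|Δm| ≈ 8.93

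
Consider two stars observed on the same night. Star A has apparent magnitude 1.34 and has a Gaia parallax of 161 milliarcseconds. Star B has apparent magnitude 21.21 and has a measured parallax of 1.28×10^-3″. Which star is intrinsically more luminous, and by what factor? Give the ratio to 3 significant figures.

Star A is more luminous, by a factor of 5610.

Star A: p = 161 mas = 0.161″ → d = 1/p = 6.211 pc
Star A: M = m − 5 log₁₀ d + 5 = 1.34 − 5·0.7932 + 5 = 2.374
Star B: d = 1/p = 1/1.28×10^-3″ = 781.2 pc
Star B: M = m − 5 log₁₀ d + 5 = 21.21 − 5·2.8928 + 5 = 11.746
ΔM = M_A − M_B = 2.374 − (11.746) = -9.372; smaller M is more luminous → Star A.
L ratio = 10^(0.4 |ΔM|) = 10^3.749 = 5607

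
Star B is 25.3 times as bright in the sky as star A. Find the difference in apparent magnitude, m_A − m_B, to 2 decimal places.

Pogson: Δm = −2.5 log₁₀(ratio) = −2.5 log₁₀(25.3) = −2.5 × 1.4031 = -3.508
Star B is brighter so has the smaller magnitude: m_A − m_B is positive.

m_A − m_B ≈ 3.51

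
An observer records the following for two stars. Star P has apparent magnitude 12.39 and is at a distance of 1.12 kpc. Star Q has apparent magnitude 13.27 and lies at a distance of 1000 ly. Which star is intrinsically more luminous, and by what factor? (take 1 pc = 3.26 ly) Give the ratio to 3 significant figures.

Star P: d = 1.12 kpc = 1120 pc
Star P: M = m − 5 log₁₀ d + 5 = 12.39 − 5·3.0492 + 5 = 2.144
Star Q: d = 1000 ly / 3.26 = 306.7 pc
Star Q: M = m − 5 log₁₀ d + 5 = 13.27 − 5·2.4868 + 5 = 5.836
ΔM = M_P − M_Q = 2.144 − (5.836) = -3.692; smaller M is more luminous → Star P.
L ratio = 10^(0.4 |ΔM|) = 10^1.477 = 29.98

Star P is more luminous, by a factor of 30.0.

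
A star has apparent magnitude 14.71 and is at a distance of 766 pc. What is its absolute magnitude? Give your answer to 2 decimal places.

M ≈ 5.29

5 log₁₀(d/10 pc) = 5 log₁₀(766.0) − 5 = 9.421
M = m − 5 log₁₀(d/10) = 14.71 − 9.421 = 5.289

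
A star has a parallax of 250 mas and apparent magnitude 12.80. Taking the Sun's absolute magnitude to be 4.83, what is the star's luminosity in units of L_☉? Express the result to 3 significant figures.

d = 1/p = 1000/250 mas = 4.000 pc
M = m − 5 log₁₀ d + 5 = 12.80 − 5·0.6021 + 5 = 14.790
M − M_☉ = 14.790 − 4.83 = 9.960
L/L_☉ = 10^(−0.4 × 9.960) = 1.038×10^-4

L/L_☉ ≈ 1.04×10^-4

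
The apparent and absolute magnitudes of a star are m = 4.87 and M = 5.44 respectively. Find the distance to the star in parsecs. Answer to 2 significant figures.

d ≈ 7.7 pc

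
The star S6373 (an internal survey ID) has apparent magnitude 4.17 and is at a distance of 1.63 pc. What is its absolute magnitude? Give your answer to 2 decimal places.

5 log₁₀(d/10 pc) = 5 log₁₀(1.630) − 5 = -3.939
M = m − 5 log₁₀(d/10) = 4.17 + 3.939 = 8.109

M ≈ 8.11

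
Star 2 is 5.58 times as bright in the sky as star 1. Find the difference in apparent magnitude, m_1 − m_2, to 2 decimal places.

m_1 − m_2 ≈ 1.87

Pogson: Δm = −2.5 log₁₀(ratio) = −2.5 log₁₀(5.58) = −2.5 × 0.7466 = -1.867
Star 2 is brighter so has the smaller magnitude: m_1 − m_2 is positive.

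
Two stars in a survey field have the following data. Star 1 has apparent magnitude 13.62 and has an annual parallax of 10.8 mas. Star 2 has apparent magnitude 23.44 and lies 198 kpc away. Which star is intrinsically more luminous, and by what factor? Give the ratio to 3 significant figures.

Star 2 is more luminous, by a factor of 540.

Star 1: p = 10.8 mas = 0.0108″ → d = 1/p = 92.59 pc
Star 1: M = m − 5 log₁₀ d + 5 = 13.62 − 5·1.9666 + 5 = 8.787
Star 2: d = 198 kpc = 198000 pc
Star 2: M = m − 5 log₁₀ d + 5 = 23.44 − 5·5.2967 + 5 = 1.957
ΔM = M_1 − M_2 = 8.787 − (1.957) = 6.830; smaller M is more luminous → Star 2.
L ratio = 10^(0.4 |ΔM|) = 10^2.732 = 539.7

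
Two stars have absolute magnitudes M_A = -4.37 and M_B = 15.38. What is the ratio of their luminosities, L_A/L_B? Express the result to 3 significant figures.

L_A/L_B ≈ 7.94×10^7

ΔM = M_A − M_B = -19.75
L_A/L_B = 10^(−0.4 ΔM) = 10^7.900 = 7.943×10^7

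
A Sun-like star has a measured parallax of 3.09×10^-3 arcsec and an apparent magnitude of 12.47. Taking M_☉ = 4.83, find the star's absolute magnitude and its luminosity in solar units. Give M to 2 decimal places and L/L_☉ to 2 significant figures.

M ≈ 4.92; L/L_☉ ≈ 0.92

d = 1/p = 1/3.09×10^-3″ = 323.6 pc
M = m − 5 log₁₀ d + 5 = 12.47 − 5·2.5100 + 5 = 4.920
M − M_☉ = 4.920 − 4.83 = 0.090
L/L_☉ = 10^(−0.4 × 0.090) = 0.9206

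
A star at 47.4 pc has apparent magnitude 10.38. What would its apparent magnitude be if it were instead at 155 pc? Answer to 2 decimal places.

Flux ∝ 1/d², so Δm = 5 log₁₀(d₂/d₁) = 5 log₁₀(155/47.4) = 2.573
m₂ = m₁ + Δm = 10.38 + (2.573) = 12.953

m ≈ 12.95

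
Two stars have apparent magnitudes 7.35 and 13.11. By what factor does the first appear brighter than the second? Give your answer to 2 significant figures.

200

Δm = 7.35 − (13.11) = -5.76
Flux ratio = 10^(−0.4 Δm) = 10^(−0.4 × -5.76) = 10^2.304 = 201.4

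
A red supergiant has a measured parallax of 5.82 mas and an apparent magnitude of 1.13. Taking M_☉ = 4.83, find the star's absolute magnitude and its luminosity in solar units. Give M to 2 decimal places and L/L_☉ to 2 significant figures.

d = 1/p = 1000/5.82 mas = 171.8 pc
M = m − 5 log₁₀ d + 5 = 1.13 − 5·2.2351 + 5 = -5.045
M − M_☉ = -5.045 − 4.83 = -9.875
L/L_☉ = 10^(−0.4 × -9.875) = 8916

M ≈ -5.05; L/L_☉ ≈ 8900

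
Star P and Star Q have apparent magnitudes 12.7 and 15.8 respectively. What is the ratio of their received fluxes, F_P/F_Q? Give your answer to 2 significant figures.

Δm = 12.7 − (15.8) = -3.1
Flux ratio = 10^(−0.4 Δm) = 10^(−0.4 × -3.1) = 10^1.240 = 17.38

F_P/F_Q ≈ 17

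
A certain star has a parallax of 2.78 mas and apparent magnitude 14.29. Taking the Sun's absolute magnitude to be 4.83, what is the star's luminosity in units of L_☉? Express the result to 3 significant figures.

L/L_☉ ≈ 0.213

d = 1/p = 1000/2.78 mas = 359.7 pc
M = m − 5 log₁₀ d + 5 = 14.29 − 5·2.5560 + 5 = 6.510
M − M_☉ = 6.510 − 4.83 = 1.680
L/L_☉ = 10^(−0.4 × 1.680) = 0.2128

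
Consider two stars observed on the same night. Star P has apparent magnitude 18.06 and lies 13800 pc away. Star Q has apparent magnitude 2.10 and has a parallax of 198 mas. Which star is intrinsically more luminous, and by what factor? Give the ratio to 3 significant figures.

Star P is more luminous, by a factor of 3.08.

Star P: M = m − 5 log₁₀ d + 5 = 18.06 − 5·4.1399 + 5 = 2.361
Star Q: p = 198 mas = 0.198″ → d = 1/p = 5.051 pc
Star Q: M = m − 5 log₁₀ d + 5 = 2.10 − 5·0.7033 + 5 = 3.583
ΔM = M_P − M_Q = 2.361 − (3.583) = -1.223; smaller M is more luminous → Star P.
L ratio = 10^(0.4 |ΔM|) = 10^0.489 = 3.084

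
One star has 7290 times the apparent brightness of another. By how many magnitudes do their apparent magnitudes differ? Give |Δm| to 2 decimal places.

|Δm| ≈ 9.66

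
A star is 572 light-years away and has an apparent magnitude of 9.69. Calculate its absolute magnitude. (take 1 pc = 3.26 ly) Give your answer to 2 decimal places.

d = 572 ly / 3.26 = 175.5 pc
5 log₁₀(d/10 pc) = 5 log₁₀(175.5) − 5 = 6.221
M = m − 5 log₁₀(d/10) = 9.69 − 6.221 = 3.469

M ≈ 3.47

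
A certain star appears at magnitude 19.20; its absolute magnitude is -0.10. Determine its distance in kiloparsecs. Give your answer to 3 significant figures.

μ = m − M = 19.300
m − M = 5 log₁₀ d − 5
log₁₀ d = (m − M)/5 + 1 = 4.8600
d = 10^4.8600 = 72440 pc
= 72.44 kpc

d ≈ 72.4 kpc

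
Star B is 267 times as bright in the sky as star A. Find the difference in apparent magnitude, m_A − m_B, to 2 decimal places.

m_A − m_B ≈ 6.07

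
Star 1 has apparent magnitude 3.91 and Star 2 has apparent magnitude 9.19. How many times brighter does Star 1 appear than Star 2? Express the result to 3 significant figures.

129

Δm = 3.91 − (9.19) = -5.28
Flux ratio = 10^(−0.4 Δm) = 10^(−0.4 × -5.28) = 10^2.112 = 129.4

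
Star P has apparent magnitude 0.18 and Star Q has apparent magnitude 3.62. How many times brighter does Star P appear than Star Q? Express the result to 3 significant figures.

23.8

Magnitude difference = -3.44
Flux ratio = 10^(−0.4 Δm) = 10^(−0.4 × -3.44) = 10^1.376 = 23.77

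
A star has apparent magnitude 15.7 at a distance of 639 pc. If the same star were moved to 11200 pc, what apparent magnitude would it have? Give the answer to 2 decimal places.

m ≈ 21.92

Flux ∝ 1/d², so Δm = 5 log₁₀(d₂/d₁) = 5 log₁₀(11200/639) = 6.219
m₂ = m₁ + Δm = 15.7 + (6.219) = 21.919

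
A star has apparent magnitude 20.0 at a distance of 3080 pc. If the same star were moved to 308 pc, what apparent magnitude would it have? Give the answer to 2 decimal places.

Flux ∝ 1/d², so Δm = 5 log₁₀(d₂/d₁) = 5 log₁₀(308/3080) = -5.000
m₂ = m₁ + Δm = 20.0 + (-5.000) = 15.000

m ≈ 15.00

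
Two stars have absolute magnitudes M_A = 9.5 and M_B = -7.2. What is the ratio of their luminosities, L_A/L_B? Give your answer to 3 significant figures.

L_A/L_B ≈ 2.09×10^-7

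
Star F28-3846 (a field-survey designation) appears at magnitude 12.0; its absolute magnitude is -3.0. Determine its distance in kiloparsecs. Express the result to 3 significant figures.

μ = m − M = 15.000
m − M = 5 log₁₀ d − 5
log₁₀ d = (m − M)/5 + 1 = 4.0000
d = 10^4.0000 = 10000 pc
= 10.00 kpc

d ≈ 10.0 kpc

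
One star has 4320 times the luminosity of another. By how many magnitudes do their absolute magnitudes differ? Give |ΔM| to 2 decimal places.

|ΔM| ≈ 9.09

Pogson: ΔM = −2.5 log₁₀(ratio) = −2.5 log₁₀(4320) = −2.5 × 3.6355 = -9.089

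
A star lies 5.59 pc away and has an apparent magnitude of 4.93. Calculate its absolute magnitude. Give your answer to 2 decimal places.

5 log₁₀(d/10 pc) = 5 log₁₀(5.590) − 5 = -1.263
M = m − 5 log₁₀(d/10) = 4.93 + 1.263 = 6.193

M ≈ 6.19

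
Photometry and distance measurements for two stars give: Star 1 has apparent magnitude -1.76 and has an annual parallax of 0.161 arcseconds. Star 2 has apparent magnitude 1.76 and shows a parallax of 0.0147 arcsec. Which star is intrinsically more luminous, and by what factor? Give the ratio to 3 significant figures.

Star 1: d = 1/p = 1/0.161″ = 6.211 pc
Star 1: M = m − 5 log₁₀ d + 5 = -1.76 − 5·0.7932 + 5 = -0.726
Star 2: d = 1/p = 1/0.0147″ = 68.03 pc
Star 2: M = m − 5 log₁₀ d + 5 = 1.76 − 5·1.8327 + 5 = -2.403
ΔM = M_1 − M_2 = -0.726 − (-2.403) = 1.678; smaller M is more luminous → Star 2.
L ratio = 10^(0.4 |ΔM|) = 10^0.671 = 4.688

Star 2 is more luminous, by a factor of 4.69.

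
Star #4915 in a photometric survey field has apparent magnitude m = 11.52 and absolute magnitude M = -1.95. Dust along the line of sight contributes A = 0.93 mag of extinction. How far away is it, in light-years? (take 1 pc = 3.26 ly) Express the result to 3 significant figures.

m − M = 5 log₁₀(d/10 pc) + A  ⇒  11.52 − (-1.95) − 0.93 = 5 log₁₀(d/10)
12.540 = 5 log₁₀(d/10)
log₁₀ d = (m − M − A)/5 + 1 = 3.5080
d = 10^3.5080 = 3221 pc
= 10500 ly

d ≈ 10500 ly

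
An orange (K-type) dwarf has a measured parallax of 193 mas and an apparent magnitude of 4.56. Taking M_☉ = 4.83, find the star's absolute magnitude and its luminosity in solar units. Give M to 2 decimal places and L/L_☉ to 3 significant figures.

d = 1/p = 1000/193 mas = 5.181 pc
M = m − 5 log₁₀ d + 5 = 4.56 − 5·0.7144 + 5 = 5.988
M − M_☉ = 5.988 − 4.83 = 1.158
L/L_☉ = 10^(−0.4 × 1.158) = 0.3443

M ≈ 5.99; L/L_☉ ≈ 0.344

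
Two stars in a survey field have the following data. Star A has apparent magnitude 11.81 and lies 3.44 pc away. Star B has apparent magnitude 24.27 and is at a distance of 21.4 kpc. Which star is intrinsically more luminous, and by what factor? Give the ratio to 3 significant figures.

Star B is more luminous, by a factor of 402.

Star A: M = m − 5 log₁₀ d + 5 = 11.81 − 5·0.5366 + 5 = 14.127
Star B: d = 21.4 kpc = 21400 pc
Star B: M = m − 5 log₁₀ d + 5 = 24.27 − 5·4.3304 + 5 = 7.618
ΔM = M_A − M_B = 14.127 − (7.618) = 6.509; smaller M is more luminous → Star B.
L ratio = 10^(0.4 |ΔM|) = 10^2.604 = 401.5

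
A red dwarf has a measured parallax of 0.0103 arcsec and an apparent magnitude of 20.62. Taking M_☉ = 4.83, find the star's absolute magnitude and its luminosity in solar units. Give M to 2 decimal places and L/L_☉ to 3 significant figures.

M ≈ 15.68; L/L_☉ ≈ 4.55×10^-5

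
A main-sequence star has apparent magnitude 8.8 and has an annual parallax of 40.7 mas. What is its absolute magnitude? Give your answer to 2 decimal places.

p = 40.7 mas = 0.0407″ → d = 1/p = 24.57 pc
5 log₁₀(d/10 pc) = 5 log₁₀(24.57) − 5 = 1.952
M = m − 5 log₁₀(d/10) = 8.8 − 1.952 = 6.848

M ≈ 6.85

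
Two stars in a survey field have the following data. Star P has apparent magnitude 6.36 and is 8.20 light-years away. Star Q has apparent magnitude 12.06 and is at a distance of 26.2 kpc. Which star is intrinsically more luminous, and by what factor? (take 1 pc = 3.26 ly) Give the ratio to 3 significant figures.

Star P: d = 8.20 ly / 3.26 = 2.515 pc
Star P: M = m − 5 log₁₀ d + 5 = 6.36 − 5·0.4006 + 5 = 9.357
Star Q: d = 26.2 kpc = 26200 pc
Star Q: M = m − 5 log₁₀ d + 5 = 12.06 − 5·4.4183 + 5 = -5.032
ΔM = M_P − M_Q = 9.357 − (-5.032) = 14.389; smaller M is more luminous → Star Q.
L ratio = 10^(0.4 |ΔM|) = 10^5.755 = 569400

Star Q is more luminous, by a factor of 569000.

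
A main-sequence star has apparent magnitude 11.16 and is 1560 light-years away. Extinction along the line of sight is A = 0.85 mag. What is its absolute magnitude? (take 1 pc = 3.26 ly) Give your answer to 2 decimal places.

d = 1560 ly / 3.26 = 478.5 pc
5 log₁₀(d/10 pc) = 5 log₁₀(478.5) − 5 = 8.400
M = m − 5 log₁₀(d/10) − A = 11.16 − 8.400 − 0.85 = 1.910

M ≈ 1.91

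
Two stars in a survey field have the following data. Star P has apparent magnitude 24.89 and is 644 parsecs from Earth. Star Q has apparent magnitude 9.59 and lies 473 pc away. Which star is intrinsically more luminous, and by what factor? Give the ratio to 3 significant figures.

Star Q is more luminous, by a factor of 711000.

Star P: M = m − 5 log₁₀ d + 5 = 24.89 − 5·2.8089 + 5 = 15.846
Star Q: M = m − 5 log₁₀ d + 5 = 9.59 − 5·2.6749 + 5 = 1.216
ΔM = M_P − M_Q = 15.846 − (1.216) = 14.630; smaller M is more luminous → Star Q.
L ratio = 10^(0.4 |ΔM|) = 10^5.852 = 711100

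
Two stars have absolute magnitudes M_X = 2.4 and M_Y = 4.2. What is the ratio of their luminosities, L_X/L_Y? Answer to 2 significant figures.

ΔM = M_X − M_Y = -1.8
L_X/L_Y = 10^(−0.4 ΔM) = 10^0.720 = 5.248

L_X/L_Y ≈ 5.2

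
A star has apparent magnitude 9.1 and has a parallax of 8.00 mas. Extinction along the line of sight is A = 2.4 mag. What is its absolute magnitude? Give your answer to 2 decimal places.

M ≈ 1.22

p = 8.00 mas = 8.00×10^-3″ → d = 1/p = 125.0 pc
5 log₁₀(d/10 pc) = 5 log₁₀(125.0) − 5 = 5.485
M = m − 5 log₁₀(d/10) − A = 9.1 − 5.485 − 2.4 = 1.215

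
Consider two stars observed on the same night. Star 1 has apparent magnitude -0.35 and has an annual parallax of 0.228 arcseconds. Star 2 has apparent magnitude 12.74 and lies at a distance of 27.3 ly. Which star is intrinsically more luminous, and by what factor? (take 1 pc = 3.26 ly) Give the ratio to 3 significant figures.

Star 1 is more luminous, by a factor of 47200.

Star 1: d = 1/p = 1/0.228″ = 4.386 pc
Star 1: M = m − 5 log₁₀ d + 5 = -0.35 − 5·0.6421 + 5 = 1.440
Star 2: d = 27.3 ly / 3.26 = 8.374 pc
Star 2: M = m − 5 log₁₀ d + 5 = 12.74 − 5·0.9229 + 5 = 13.125
ΔM = M_1 − M_2 = 1.440 − (13.125) = -11.686; smaller M is more luminous → Star 1.
L ratio = 10^(0.4 |ΔM|) = 10^4.674 = 47230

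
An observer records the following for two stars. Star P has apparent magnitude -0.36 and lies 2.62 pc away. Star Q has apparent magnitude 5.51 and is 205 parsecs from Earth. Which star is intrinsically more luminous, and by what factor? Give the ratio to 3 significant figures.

Star Q is more luminous, by a factor of 27.5.

Star P: M = m − 5 log₁₀ d + 5 = -0.36 − 5·0.4183 + 5 = 2.548
Star Q: M = m − 5 log₁₀ d + 5 = 5.51 − 5·2.3118 + 5 = -1.049
ΔM = M_P − M_Q = 2.548 − (-1.049) = 3.597; smaller M is more luminous → Star Q.
L ratio = 10^(0.4 |ΔM|) = 10^1.439 = 27.47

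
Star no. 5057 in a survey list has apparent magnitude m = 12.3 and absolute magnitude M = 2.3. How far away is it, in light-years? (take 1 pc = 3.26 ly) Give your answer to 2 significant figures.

Distance modulus: m − M = 12.3 − (2.3) = 10.000
m − M = 5 log₁₀ d − 5
log₁₀ d = (m − M)/5 + 1 = 3.0000
d = 10^3.0000 = 1000 pc
= 3260 ly

d ≈ 3300 ly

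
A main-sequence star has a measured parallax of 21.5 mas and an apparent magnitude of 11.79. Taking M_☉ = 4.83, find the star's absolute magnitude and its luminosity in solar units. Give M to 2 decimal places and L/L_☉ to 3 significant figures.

M ≈ 8.45; L/L_☉ ≈ 0.0356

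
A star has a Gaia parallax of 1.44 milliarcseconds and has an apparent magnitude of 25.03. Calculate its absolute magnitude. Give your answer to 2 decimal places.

M ≈ 15.82

p = 1.44 mas = 1.44×10^-3″ → d = 1/p = 694.4 pc
5 log₁₀(d/10 pc) = 5 log₁₀(694.4) − 5 = 9.208
M = m − 5 log₁₀(d/10) = 25.03 − 9.208 = 15.822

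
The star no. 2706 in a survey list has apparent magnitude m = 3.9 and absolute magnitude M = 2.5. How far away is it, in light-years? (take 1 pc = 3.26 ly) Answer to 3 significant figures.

d ≈ 62.1 ly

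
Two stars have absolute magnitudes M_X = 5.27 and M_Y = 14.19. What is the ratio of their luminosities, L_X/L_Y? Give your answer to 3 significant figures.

L_X/L_Y ≈ 3700

ΔM = M_X − M_Y = -8.92
L_X/L_Y = 10^(−0.4 ΔM) = 10^3.568 = 3698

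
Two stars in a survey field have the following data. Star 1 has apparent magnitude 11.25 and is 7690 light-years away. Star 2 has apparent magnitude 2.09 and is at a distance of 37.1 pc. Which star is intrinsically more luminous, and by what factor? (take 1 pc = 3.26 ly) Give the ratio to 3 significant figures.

Star 1: d = 7690 ly / 3.26 = 2359 pc
Star 1: M = m − 5 log₁₀ d + 5 = 11.25 − 5·3.3727 + 5 = -0.614
Star 2: M = m − 5 log₁₀ d + 5 = 2.09 − 5·1.5694 + 5 = -0.757
ΔM = M_1 − M_2 = -0.614 − (-0.757) = 0.143; smaller M is more luminous → Star 2.
L ratio = 10^(0.4 |ΔM|) = 10^0.057 = 1.141

Star 2 is more luminous, by a factor of 1.14.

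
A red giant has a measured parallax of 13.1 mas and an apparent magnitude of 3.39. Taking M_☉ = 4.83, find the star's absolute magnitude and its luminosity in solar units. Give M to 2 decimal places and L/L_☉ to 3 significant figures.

M ≈ -1.02; L/L_☉ ≈ 220

d = 1/p = 1000/13.1 mas = 76.34 pc
M = m − 5 log₁₀ d + 5 = 3.39 − 5·1.8827 + 5 = -1.024
M − M_☉ = -1.024 − 4.83 = -5.854
L/L_☉ = 10^(−0.4 × -5.854) = 219.5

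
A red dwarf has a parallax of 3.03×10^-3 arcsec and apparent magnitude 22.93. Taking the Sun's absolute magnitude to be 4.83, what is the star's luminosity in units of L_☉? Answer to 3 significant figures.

d = 1/p = 1/3.03×10^-3″ = 330.0 pc
M = m − 5 log₁₀ d + 5 = 22.93 − 5·2.5186 + 5 = 15.337
M − M_☉ = 15.337 − 4.83 = 10.507
L/L_☉ = 10^(−0.4 × 10.507) = 6.268×10^-5

L/L_☉ ≈ 6.27×10^-5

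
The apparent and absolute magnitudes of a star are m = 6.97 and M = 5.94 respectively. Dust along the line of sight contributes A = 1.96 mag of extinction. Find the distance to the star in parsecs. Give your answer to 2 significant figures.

d ≈ 6.5 pc

m − M = 5 log₁₀(d/10 pc) + A  ⇒  6.97 − (5.94) − 1.96 = 5 log₁₀(d/10)
-0.930 = 5 log₁₀(d/10)
log₁₀ d = (m − M − A)/5 + 1 = 0.8140
d = 10^0.8140 = 6.516 pc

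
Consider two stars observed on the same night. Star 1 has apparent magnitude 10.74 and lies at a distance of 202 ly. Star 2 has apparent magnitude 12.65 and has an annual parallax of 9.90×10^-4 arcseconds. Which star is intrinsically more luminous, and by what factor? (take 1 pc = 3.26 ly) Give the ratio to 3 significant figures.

Star 1: d = 202 ly / 3.26 = 61.96 pc
Star 1: M = m − 5 log₁₀ d + 5 = 10.74 − 5·1.7921 + 5 = 6.779
Star 2: d = 1/p = 1/9.90×10^-4″ = 1010 pc
Star 2: M = m − 5 log₁₀ d + 5 = 12.65 − 5·3.0044 + 5 = 2.628
ΔM = M_1 − M_2 = 6.779 − (2.628) = 4.151; smaller M is more luminous → Star 2.
L ratio = 10^(0.4 |ΔM|) = 10^1.660 = 45.76

Star 2 is more luminous, by a factor of 45.8.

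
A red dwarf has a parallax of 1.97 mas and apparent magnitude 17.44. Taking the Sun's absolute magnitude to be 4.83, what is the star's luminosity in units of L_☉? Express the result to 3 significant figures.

L/L_☉ ≈ 0.0233

d = 1/p = 1000/1.97 mas = 507.6 pc
M = m − 5 log₁₀ d + 5 = 17.44 − 5·2.7055 + 5 = 8.912
M − M_☉ = 8.912 − 4.83 = 4.082
L/L_☉ = 10^(−0.4 × 4.082) = 0.02328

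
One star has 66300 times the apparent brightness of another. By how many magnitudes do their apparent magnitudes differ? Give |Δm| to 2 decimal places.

|Δm| ≈ 12.05

Pogson: Δm = −2.5 log₁₀(ratio) = −2.5 log₁₀(66300) = −2.5 × 4.8215 = -12.054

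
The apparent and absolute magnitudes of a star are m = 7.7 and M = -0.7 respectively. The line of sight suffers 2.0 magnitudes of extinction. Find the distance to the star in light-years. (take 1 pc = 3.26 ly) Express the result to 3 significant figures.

m − M = 5 log₁₀(d/10 pc) + A  ⇒  7.7 − (-0.7) − 2.0 = 5 log₁₀(d/10)
6.400 = 5 log₁₀(d/10)
log₁₀ d = (m − M − A)/5 + 1 = 2.2800
d = 10^2.2800 = 190.5 pc
= 621.2 ly

d ≈ 621 ly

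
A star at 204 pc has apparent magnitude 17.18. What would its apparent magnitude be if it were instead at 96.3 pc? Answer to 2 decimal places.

m ≈ 15.55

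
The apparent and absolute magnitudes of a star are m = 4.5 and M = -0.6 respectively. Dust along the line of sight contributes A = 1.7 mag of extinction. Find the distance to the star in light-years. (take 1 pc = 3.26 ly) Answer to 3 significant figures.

d ≈ 156 ly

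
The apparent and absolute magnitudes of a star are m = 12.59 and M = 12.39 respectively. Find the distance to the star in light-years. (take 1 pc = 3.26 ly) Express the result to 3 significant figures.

μ = m − M = 0.200
m − M = 5 log₁₀ d − 5
log₁₀ d = (m − M)/5 + 1 = 1.0400
d = 10^1.0400 = 10.96 pc
= 35.75 ly

d ≈ 35.7 ly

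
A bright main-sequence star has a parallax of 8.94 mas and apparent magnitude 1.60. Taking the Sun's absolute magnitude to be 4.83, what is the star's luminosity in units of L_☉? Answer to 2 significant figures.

d = 1/p = 1000/8.94 mas = 111.9 pc
M = m − 5 log₁₀ d + 5 = 1.60 − 5·2.0487 + 5 = -3.643
M − M_☉ = -3.643 − 4.83 = -8.473
L/L_☉ = 10^(−0.4 × -8.473) = 2451

L/L_☉ ≈ 2500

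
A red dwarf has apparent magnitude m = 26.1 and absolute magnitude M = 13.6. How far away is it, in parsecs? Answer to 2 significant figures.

Distance modulus: m − M = 26.1 − (13.6) = 12.500
m − M = 5 log₁₀ d − 5
log₁₀ d = (m − M)/5 + 1 = 3.5000
d = 10^3.5000 = 3162 pc

d ≈ 3200 pc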